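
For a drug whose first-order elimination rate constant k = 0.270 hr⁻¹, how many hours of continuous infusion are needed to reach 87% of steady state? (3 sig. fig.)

f = 1 − e^(−kt)  ⇒  t = −ln(1 − f) / k
t = −ln(1 − 0.87) / 0.2700 = 2.040 / 0.2700 ≈ 7.56 hours

7.56 hours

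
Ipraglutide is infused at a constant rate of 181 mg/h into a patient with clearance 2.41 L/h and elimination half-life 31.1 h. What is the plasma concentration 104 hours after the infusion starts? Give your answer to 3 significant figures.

67.7 mg/L

Css = rate / CL = 181 / 2.41 = 75.10 mg/L
k = ln 2 / 31.1 = 0.02229 h⁻¹
C(t) = Css (1 − e^(−kt)) = 75.10 × (1 − e^(−2.318)) = 75.10 × 0.9015 ≈ 67.7 mg/L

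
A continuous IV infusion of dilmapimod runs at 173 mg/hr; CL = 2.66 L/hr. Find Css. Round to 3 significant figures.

65.0 µg/mL

Css = infusion rate / CL = 173 / 2.66 ≈ 65.0 µg/mL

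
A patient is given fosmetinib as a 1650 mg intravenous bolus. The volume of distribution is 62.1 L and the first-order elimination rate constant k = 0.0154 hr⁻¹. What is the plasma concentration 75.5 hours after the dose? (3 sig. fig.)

8.31 µg/mL

C₀ = dose / V = 1650 / 62.1 = 26.57 µg/mL
C(t) = C₀ e^(−kt) = 26.57 × e^(−0.01540 × 75.5) = 26.57 × e^(−1.163) = 26.57 × 0.3126 ≈ 8.31 µg/mL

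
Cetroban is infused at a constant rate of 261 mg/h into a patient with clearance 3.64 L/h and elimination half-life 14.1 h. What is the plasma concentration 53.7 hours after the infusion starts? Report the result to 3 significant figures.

Css = rate / CL = 261 / 3.64 = 71.70 mg/L
k = ln 2 / 14.1 = 0.04916 h⁻¹
C(t) = Css (1 − e^(−kt)) = 71.70 × (1 − e^(−2.640)) = 71.70 × 0.9286 ≈ 66.6 mg/L

66.6 mg/L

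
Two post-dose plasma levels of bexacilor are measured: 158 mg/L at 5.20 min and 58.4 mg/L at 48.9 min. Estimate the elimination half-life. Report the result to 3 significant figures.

k = ln(C₁/C₂) / (t₂ − t₁) = ln(158/58.4) / (48.9 − 5.20)
  = 0.9953 / 43.70 = 0.02278 min⁻¹
t½ = ln 2 / k = ln 2 / 0.02278 ≈ 30.4 minutes

30.4 minutes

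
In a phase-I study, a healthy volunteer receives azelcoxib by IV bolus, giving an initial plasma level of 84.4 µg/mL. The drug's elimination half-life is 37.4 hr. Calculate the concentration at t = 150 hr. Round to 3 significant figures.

k = ln 2 / 37.4 = 0.01853 hr⁻¹
150 hr is 4.011 half-lives, so C = 84.4 × (1/2)^4.011 = 84.4 × 0.06204 ≈ 5.24 µg/mL

5.24 µg/mL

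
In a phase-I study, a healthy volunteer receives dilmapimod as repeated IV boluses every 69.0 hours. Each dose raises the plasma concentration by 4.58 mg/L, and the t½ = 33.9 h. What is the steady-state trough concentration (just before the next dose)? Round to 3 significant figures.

k = ln 2 / 33.9 = 0.02045 h⁻¹
Fraction remaining after one interval: e^(−kτ) = e^(−0.02045 × 69.0) = 0.2439
R = 1 / (1 − 0.2439) = 1.323
Css,max = 4.58 × 1.323 = 6.058 mg/L
Css,min = Css,max × e^(−kτ) = 6.058 × 0.2439 ≈ 1.48 mg/L

1.48 mg/L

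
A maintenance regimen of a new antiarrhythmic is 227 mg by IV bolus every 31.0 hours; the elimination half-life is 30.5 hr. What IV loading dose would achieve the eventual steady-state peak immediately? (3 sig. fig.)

449 mg

k = ln 2 / 30.5 = 0.02273 hr⁻¹
Accumulation ratio R = 1 / (1 − e^(−kτ)) = 1 / (1 − e^(−0.02273×31.0)) = 1 / (1 − 0.4944) = 1.978
Loading dose = maintenance dose × R = 227 × 1.978 ≈ 449 mg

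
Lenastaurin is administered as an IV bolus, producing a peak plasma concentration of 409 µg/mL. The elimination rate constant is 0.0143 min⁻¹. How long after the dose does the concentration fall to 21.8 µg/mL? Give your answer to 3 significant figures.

205 minutes

C(t) = C₀ e^(−kt)  ⇒  t = ln(C₀/C) / k
t = ln(409/21.8) / 0.01430 = 2.932 / 0.01430 ≈ 205 minutes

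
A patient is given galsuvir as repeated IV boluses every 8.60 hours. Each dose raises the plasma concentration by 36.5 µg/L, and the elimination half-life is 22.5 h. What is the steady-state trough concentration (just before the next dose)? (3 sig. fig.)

120 µg/L

k = ln 2 / 22.5 = 0.03081 h⁻¹
Fraction remaining after one interval: e^(−kτ) = e^(−0.03081 × 8.60) = 0.7673
R = 1 / (1 − 0.7673) = 4.297
Css,max = 36.5 × 4.297 = 156.8 µg/L
Css,min = Css,max × e^(−kτ) = 156.8 × 0.7673 ≈ 120 µg/L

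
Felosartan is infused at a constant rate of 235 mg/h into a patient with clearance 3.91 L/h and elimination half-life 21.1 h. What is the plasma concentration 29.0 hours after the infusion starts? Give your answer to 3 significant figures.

Css = rate / CL = 235 / 3.91 = 60.10 mg/L
k = ln 2 / 21.1 = 0.03285 h⁻¹
C(t) = Css (1 − e^(−kt)) = 60.10 × (1 − e^(−0.9527)) = 60.10 × 0.6143 ≈ 36.9 mg/L

36.9 mg/L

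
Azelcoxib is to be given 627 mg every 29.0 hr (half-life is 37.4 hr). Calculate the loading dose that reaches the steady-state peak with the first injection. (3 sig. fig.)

k = ln 2 / 37.4 = 0.01853 hr⁻¹
Accumulation ratio R = 1 / (1 − e^(−kτ)) = 1 / (1 − e^(−0.01853×29.0)) = 1 / (1 − 0.5842) = 2.405
Loading dose = maintenance dose × R = 627 × 2.405 ≈ 1510 mg

1510 mg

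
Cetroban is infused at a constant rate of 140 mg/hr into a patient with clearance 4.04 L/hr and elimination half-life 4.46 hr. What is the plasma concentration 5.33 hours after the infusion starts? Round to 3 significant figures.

Css = rate / CL = 140 / 4.04 = 34.65 mg/L
k = ln 2 / 4.46 = 0.1554 hr⁻¹
C(t) = Css (1 − e^(−kt)) = 34.65 × (1 − e^(−0.8284)) = 34.65 × 0.5632 ≈ 19.5 mg/L

19.5 mg/L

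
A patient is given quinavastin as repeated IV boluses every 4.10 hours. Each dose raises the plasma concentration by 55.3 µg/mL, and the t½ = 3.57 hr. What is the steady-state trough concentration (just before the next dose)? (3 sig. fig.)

k = ln 2 / 3.57 = 0.1942 hr⁻¹
Fraction remaining after one interval: e^(−kτ) = e^(−0.1942 × 4.10) = 0.4511
R = 1 / (1 − 0.4511) = 1.822
Css,max = 55.3 × 1.822 = 100.7 µg/mL
Css,min = Css,max × e^(−kτ) = 100.7 × 0.4511 ≈ 45.4 µg/mL

45.4 µg/mL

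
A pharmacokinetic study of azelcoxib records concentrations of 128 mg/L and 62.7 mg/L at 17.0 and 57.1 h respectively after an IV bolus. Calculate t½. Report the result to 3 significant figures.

38.9 hours

k = ln(C₁/C₂) / (t₂ − t₁) = ln(128/62.7) / (57.1 − 17.0)
  = 0.7137 / 40.10 = 0.01780 h⁻¹
t½ = ln 2 / k = ln 2 / 0.01780 ≈ 38.9 hours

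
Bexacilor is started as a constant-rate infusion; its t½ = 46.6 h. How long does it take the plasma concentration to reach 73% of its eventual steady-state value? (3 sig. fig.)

k = ln 2 / 46.6 = 0.01487 h⁻¹
f = 1 − e^(−kt)  ⇒  t = −ln(1 − f) / k
t = −ln(1 − 0.73) / 0.01487 = 1.309 / 0.01487 ≈ 88.0 hours

88.0 hours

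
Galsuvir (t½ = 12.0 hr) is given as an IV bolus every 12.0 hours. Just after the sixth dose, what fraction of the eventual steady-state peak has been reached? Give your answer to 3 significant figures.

k = ln 2 / 12.0 = 0.05776 hr⁻¹
f_n = 1 − e^(−nkτ) = 1 − e^(−6 × 0.05776 × 12.0) = 1 − e^(−4.159) = 1 − 0.01563 ≈ 0.984

0.984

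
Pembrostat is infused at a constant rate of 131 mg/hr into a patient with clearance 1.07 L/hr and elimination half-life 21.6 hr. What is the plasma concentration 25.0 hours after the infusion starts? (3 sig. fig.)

Css = rate / CL = 131 / 1.07 = 122.4 µg/mL
k = ln 2 / 21.6 = 0.03209 hr⁻¹
C(t) = Css (1 − e^(−kt)) = 122.4 × (1 − e^(−0.8023)) = 122.4 × 0.5517 ≈ 67.5 µg/mL

67.5 µg/mL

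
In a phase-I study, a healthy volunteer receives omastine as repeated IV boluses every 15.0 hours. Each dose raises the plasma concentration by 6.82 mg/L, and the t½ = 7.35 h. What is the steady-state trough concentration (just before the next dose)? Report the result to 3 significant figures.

k = ln 2 / 7.35 = 0.09431 h⁻¹
Fraction remaining after one interval: e^(−kτ) = e^(−0.09431 × 15.0) = 0.2430
R = 1 / (1 − 0.2430) = 1.321
Css,max = 6.82 × 1.321 = 9.010 mg/L
Css,min = Css,max × e^(−kτ) = 9.010 × 0.2430 ≈ 2.19 mg/L

2.19 mg/L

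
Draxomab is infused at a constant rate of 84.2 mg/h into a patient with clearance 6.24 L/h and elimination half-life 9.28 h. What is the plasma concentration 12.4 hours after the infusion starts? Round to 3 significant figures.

Css = rate / CL = 84.2 / 6.24 = 13.49 mg/L
k = ln 2 / 9.28 = 0.07469 h⁻¹
C(t) = Css (1 − e^(−kt)) = 13.49 × (1 − e^(−0.9262)) = 13.49 × 0.6039 ≈ 8.15 mg/L

8.15 mg/L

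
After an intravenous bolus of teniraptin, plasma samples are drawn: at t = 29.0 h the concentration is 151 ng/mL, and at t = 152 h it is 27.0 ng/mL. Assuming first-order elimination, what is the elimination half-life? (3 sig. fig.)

49.5 hours

k = ln(C₁/C₂) / (t₂ − t₁) = ln(151/27.0) / (152 − 29.0)
  = 1.721 / 123.0 = 0.01400 h⁻¹
t½ = ln 2 / k = ln 2 / 0.01400 ≈ 49.5 hours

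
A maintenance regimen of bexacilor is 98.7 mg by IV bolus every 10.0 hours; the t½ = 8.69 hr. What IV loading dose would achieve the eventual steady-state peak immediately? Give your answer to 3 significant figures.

180 mg

k = ln 2 / 8.69 = 0.07976 hr⁻¹
Accumulation ratio R = 1 / (1 − e^(−kτ)) = 1 / (1 − e^(−0.07976×10.0)) = 1 / (1 − 0.4504) = 1.819
Loading dose = maintenance dose × R = 98.7 × 1.819 ≈ 180 mg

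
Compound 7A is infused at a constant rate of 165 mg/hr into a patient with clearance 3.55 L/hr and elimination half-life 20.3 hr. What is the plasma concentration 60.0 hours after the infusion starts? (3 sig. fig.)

40.5 mg/L

Css = rate / CL = 165 / 3.55 = 46.48 mg/L
k = ln 2 / 20.3 = 0.03415 hr⁻¹
C(t) = Css (1 − e^(−kt)) = 46.48 × (1 − e^(−2.049)) = 46.48 × 0.8711 ≈ 40.5 mg/L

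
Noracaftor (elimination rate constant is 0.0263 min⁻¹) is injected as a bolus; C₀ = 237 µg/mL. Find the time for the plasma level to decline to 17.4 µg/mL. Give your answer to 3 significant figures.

99.3 minutes

C(t) = C₀ e^(−kt)  ⇒  t = ln(C₀/C) / k
t = ln(237/17.4) / 0.02630 = 2.612 / 0.02630 ≈ 99.3 minutes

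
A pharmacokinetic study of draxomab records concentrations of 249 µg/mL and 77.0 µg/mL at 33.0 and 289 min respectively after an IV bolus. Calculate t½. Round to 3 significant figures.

k = ln(C₁/C₂) / (t₂ − t₁) = ln(249/77.0) / (289 − 33.0)
  = 1.174 / 256.0 = 0.004585 min⁻¹
t½ = ln 2 / k = ln 2 / 0.004585 ≈ 151 minutes

151 minutes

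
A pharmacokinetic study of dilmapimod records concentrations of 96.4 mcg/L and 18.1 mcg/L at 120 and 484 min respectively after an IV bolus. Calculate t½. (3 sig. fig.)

k = ln(C₁/C₂) / (t₂ − t₁) = ln(96.4/18.1) / (484 − 120)
  = 1.673 / 364.0 = 0.004595 min⁻¹
t½ = ln 2 / k = ln 2 / 0.004595 ≈ 151 minutes

151 minutes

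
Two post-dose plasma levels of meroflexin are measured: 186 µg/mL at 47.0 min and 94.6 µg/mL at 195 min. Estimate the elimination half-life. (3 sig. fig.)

152 minutes

k = ln(C₁/C₂) / (t₂ − t₁) = ln(186/94.6) / (195 − 47.0)
  = 0.6761 / 148.0 = 0.004568 min⁻¹
t½ = ln 2 / k = ln 2 / 0.004568 ≈ 152 minutes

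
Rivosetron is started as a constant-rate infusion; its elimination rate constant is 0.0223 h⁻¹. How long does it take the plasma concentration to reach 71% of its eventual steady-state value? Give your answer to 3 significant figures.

55.5 hours

f = 1 − e^(−kt)  ⇒  t = −ln(1 − f) / k
t = −ln(1 − 0.71) / 0.02230 = 1.238 / 0.02230 ≈ 55.5 hours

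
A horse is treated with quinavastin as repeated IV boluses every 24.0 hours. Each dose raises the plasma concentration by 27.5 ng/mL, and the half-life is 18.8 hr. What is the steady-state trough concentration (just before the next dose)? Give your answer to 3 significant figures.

19.3 ng/mL

k = ln 2 / 18.8 = 0.03687 hr⁻¹
Fraction remaining after one interval: e^(−kτ) = e^(−0.03687 × 24.0) = 0.4128
R = 1 / (1 − 0.4128) = 1.703
Css,max = 27.5 × 1.703 = 46.83 ng/mL
Css,min = Css,max × e^(−kτ) = 46.83 × 0.4128 ≈ 19.3 ng/mL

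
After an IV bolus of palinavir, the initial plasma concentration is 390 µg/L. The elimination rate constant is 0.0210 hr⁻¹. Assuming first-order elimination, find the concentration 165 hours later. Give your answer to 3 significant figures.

C(t) = C₀ e^(−kt) = 390 × e^(−0.02100 × 165) = 390 × e^(−3.465) = 390 × 0.03127 ≈ 12.2 µg/L

12.2 µg/L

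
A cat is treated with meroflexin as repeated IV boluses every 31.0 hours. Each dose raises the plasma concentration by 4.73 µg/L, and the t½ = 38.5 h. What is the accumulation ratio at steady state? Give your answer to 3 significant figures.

2.34

k = ln 2 / 38.5 = 0.01800 h⁻¹
Fraction remaining after one interval: e^(−kτ) = e^(−0.01800 × 31.0) = 0.5723
R = 1 / (1 − 0.5723) = 1 / 0.4277 ≈ 2.34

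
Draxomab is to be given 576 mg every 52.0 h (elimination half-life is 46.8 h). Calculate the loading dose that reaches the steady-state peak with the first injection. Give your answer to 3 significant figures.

k = ln 2 / 46.8 = 0.01481 h⁻¹
Accumulation ratio R = 1 / (1 − e^(−kτ)) = 1 / (1 − e^(−0.01481×52.0)) = 1 / (1 − 0.4629) = 1.862
Loading dose = maintenance dose × R = 576 × 1.862 ≈ 1070 mg

1070 mg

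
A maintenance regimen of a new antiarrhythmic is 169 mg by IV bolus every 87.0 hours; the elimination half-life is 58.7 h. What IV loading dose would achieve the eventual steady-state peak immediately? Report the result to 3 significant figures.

k = ln 2 / 58.7 = 0.01181 h⁻¹
Accumulation ratio R = 1 / (1 − e^(−kτ)) = 1 / (1 − e^(−0.01181×87.0)) = 1 / (1 − 0.3580) = 1.558
Loading dose = maintenance dose × R = 169 × 1.558 ≈ 263 mg

263 mg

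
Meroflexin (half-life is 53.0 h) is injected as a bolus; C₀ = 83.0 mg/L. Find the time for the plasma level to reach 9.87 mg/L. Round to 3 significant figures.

k = ln 2 / 53.0 = 0.01308 h⁻¹
C(t) = C₀ e^(−kt)  ⇒  t = ln(C₀/C) / k
t = ln(83.0/9.87) / 0.01308 = 2.129 / 0.01308 ≈ 163 hours

163 hours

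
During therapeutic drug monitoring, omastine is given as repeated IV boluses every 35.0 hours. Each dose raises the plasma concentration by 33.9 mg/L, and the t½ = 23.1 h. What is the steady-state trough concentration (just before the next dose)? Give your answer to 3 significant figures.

k = ln 2 / 23.1 = 0.03001 h⁻¹
Fraction remaining after one interval: e^(−kτ) = e^(−0.03001 × 35.0) = 0.3499
R = 1 / (1 − 0.3499) = 1.538
Css,max = 33.9 × 1.538 = 52.14 mg/L
Css,min = Css,max × e^(−kτ) = 52.14 × 0.3499 ≈ 18.2 mg/L

18.2 mg/L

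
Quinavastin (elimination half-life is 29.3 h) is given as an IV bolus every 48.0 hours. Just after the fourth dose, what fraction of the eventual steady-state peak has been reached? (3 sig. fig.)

k = ln 2 / 29.3 = 0.02366 h⁻¹
f_n = 1 − e^(−nkτ) = 1 − e^(−4 × 0.02366 × 48.0) = 1 − e^(−4.542) = 1 − 0.01065 ≈ 0.989

0.989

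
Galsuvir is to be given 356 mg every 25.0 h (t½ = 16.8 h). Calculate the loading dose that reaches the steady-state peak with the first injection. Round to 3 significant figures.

k = ln 2 / 16.8 = 0.04126 h⁻¹
Accumulation ratio R = 1 / (1 − e^(−kτ)) = 1 / (1 − e^(−0.04126×25.0)) = 1 / (1 − 0.3565) = 1.554
Loading dose = maintenance dose × R = 356 × 1.554 ≈ 553 mg

553 mg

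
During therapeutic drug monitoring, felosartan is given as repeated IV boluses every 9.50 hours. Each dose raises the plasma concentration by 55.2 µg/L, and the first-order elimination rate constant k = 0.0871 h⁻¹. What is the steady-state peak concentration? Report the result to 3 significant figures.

Fraction remaining after one interval: e^(−kτ) = e^(−0.08710 × 9.50) = 0.4372
R = 1 / (1 − 0.4372) = 1.777
Css,max = 55.2 × 1.777 ≈ 98.1 µg/L

98.1 µg/L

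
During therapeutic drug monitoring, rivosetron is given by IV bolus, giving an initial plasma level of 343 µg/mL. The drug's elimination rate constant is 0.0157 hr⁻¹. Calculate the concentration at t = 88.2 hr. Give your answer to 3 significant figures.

C(t) = C₀ e^(−kt) = 343 × e^(−0.01570 × 88.2) = 343 × e^(−1.385) = 343 × 0.2504 ≈ 85.9 µg/mL

85.9 µg/mL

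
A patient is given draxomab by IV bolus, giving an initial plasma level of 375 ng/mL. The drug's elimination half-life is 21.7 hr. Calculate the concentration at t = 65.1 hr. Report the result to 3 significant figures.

k = ln 2 / 21.7 = 0.03194 hr⁻¹
65.1 hr is 3.000 half-lives, so C = 375 × (1/2)^3.000 = 375 × 0.1250 ≈ 46.9 ng/mL

46.9 ng/mL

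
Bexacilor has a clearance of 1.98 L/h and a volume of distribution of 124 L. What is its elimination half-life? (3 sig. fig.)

43.4 hours

k = CL / V = 1.98 / 124 = 0.01597 h⁻¹
t½ = ln 2 / k = ln 2 / 0.01597 ≈ 43.4 hours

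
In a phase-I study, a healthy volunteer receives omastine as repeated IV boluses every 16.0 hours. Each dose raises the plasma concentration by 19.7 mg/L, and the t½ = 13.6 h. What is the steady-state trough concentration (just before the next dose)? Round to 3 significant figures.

k = ln 2 / 13.6 = 0.05097 h⁻¹
Fraction remaining after one interval: e^(−kτ) = e^(−0.05097 × 16.0) = 0.4424
R = 1 / (1 − 0.4424) = 1.794
Css,max = 19.7 × 1.794 = 35.33 mg/L
Css,min = Css,max × e^(−kτ) = 35.33 × 0.4424 ≈ 15.6 mg/L

15.6 mg/L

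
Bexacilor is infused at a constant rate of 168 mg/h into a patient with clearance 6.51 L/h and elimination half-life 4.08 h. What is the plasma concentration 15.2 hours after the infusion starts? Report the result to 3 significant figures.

23.9 µg/mL

Css = rate / CL = 168 / 6.51 = 25.81 µg/mL
k = ln 2 / 4.08 = 0.1699 h⁻¹
C(t) = Css (1 − e^(−kt)) = 25.81 × (1 − e^(−2.582)) = 25.81 × 0.9244 ≈ 23.9 µg/mL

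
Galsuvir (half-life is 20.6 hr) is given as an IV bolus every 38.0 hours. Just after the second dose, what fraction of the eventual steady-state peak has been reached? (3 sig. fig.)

0.922

k = ln 2 / 20.6 = 0.03365 hr⁻¹
f_n = 1 − e^(−nkτ) = 1 − e^(−2 × 0.03365 × 38.0) = 1 − e^(−2.557) = 1 − 0.07752 ≈ 0.922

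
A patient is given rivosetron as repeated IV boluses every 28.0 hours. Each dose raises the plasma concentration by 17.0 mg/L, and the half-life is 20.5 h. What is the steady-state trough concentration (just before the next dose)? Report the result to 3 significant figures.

k = ln 2 / 20.5 = 0.03381 h⁻¹
Fraction remaining after one interval: e^(−kτ) = e^(−0.03381 × 28.0) = 0.3880
R = 1 / (1 − 0.3880) = 1.634
Css,max = 17.0 × 1.634 = 27.78 mg/L
Css,min = Css,max × e^(−kτ) = 27.78 × 0.3880 ≈ 10.8 mg/L

10.8 mg/L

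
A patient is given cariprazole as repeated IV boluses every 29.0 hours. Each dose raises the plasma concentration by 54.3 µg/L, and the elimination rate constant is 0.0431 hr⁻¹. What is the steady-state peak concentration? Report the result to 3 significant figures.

Fraction remaining after one interval: e^(−kτ) = e^(−0.04310 × 29.0) = 0.2865
R = 1 / (1 − 0.2865) = 1.402
Css,max = 54.3 × 1.402 ≈ 76.1 µg/L

76.1 µg/L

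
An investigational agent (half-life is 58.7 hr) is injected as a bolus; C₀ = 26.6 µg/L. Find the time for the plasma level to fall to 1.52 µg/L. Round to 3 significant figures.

k = ln 2 / 58.7 = 0.01181 hr⁻¹
C(t) = C₀ e^(−kt)  ⇒  t = ln(C₀/C) / k
t = ln(26.6/1.52) / 0.01181 = 2.862 / 0.01181 ≈ 242 hours

242 hours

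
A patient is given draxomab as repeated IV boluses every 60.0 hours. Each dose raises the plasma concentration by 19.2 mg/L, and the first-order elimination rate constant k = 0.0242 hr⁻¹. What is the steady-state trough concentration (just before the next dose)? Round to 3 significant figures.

Fraction remaining after one interval: e^(−kτ) = e^(−0.02420 × 60.0) = 0.2341
R = 1 / (1 − 0.2341) = 1.306
Css,max = 19.2 × 1.306 = 25.07 mg/L
Css,min = Css,max × e^(−kτ) = 25.07 × 0.2341 ≈ 5.87 mg/L

5.87 mg/L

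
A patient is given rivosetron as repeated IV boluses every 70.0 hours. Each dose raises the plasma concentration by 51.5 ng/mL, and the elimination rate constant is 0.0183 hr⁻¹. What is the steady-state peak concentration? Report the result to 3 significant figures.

71.3 ng/mL

Fraction remaining after one interval: e^(−kτ) = e^(−0.01830 × 70.0) = 0.2778
R = 1 / (1 − 0.2778) = 1.385
Css,max = 51.5 × 1.385 ≈ 71.3 ng/mL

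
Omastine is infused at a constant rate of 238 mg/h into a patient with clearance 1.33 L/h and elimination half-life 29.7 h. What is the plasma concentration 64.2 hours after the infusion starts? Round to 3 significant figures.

Css = rate / CL = 238 / 1.33 = 178.9 µg/mL
k = ln 2 / 29.7 = 0.02334 h⁻¹
C(t) = Css (1 − e^(−kt)) = 178.9 × (1 − e^(−1.498)) = 178.9 × 0.7765 ≈ 139 µg/mL

139 µg/mL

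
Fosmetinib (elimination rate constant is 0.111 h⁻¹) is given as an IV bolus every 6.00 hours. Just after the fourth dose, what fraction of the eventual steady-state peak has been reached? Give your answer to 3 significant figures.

f_n = 1 − e^(−nkτ) = 1 − e^(−4 × 0.1110 × 6.00) = 1 − e^(−2.664) = 1 − 0.06967 ≈ 0.930

0.930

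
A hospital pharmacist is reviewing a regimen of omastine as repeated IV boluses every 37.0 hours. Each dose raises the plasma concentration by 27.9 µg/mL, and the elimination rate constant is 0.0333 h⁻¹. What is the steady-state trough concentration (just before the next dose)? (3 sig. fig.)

11.5 µg/mL

Fraction remaining after one interval: e^(−kτ) = e^(−0.03330 × 37.0) = 0.2917
R = 1 / (1 − 0.2917) = 1.412
Css,max = 27.9 × 1.412 = 39.39 µg/mL
Css,min = Css,max × e^(−kτ) = 39.39 × 0.2917 ≈ 11.5 µg/mL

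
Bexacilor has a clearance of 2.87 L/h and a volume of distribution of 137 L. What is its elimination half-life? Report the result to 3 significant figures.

33.1 hours

k = CL / V = 2.87 / 137 = 0.02095 h⁻¹
t½ = ln 2 / k = ln 2 / 0.02095 ≈ 33.1 hours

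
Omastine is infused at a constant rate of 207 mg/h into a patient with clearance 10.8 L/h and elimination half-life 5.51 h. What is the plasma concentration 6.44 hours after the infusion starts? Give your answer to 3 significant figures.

10.6 mg/L

Css = rate / CL = 207 / 10.8 = 19.17 mg/L
k = ln 2 / 5.51 = 0.1258 h⁻¹
C(t) = Css (1 − e^(−kt)) = 19.17 × (1 − e^(−0.8101)) = 19.17 × 0.5552 ≈ 10.6 mg/L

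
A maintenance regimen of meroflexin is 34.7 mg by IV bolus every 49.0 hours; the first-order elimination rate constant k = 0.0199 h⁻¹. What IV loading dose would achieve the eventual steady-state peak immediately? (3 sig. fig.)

Accumulation ratio R = 1 / (1 − e^(−kτ)) = 1 / (1 − e^(−0.01990×49.0)) = 1 / (1 − 0.3772) = 1.606
Loading dose = maintenance dose × R = 34.7 × 1.606 ≈ 55.7 mg

55.7 mg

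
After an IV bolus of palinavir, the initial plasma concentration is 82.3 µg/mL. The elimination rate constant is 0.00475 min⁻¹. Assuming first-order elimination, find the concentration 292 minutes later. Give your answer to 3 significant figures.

C(t) = C₀ e^(−kt) = 82.3 × e^(−0.004750 × 292) = 82.3 × e^(−1.387) = 82.3 × 0.2498 ≈ 20.6 µg/mL

20.6 µg/mL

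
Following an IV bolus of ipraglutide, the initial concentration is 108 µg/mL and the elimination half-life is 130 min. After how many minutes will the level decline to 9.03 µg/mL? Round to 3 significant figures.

k = ln 2 / 130 = 0.005332 min⁻¹
C(t) = C₀ e^(−kt)  ⇒  t = ln(C₀/C) / k
t = ln(108/9.03) / 0.005332 = 2.482 / 0.005332 ≈ 465 minutes

465 minutes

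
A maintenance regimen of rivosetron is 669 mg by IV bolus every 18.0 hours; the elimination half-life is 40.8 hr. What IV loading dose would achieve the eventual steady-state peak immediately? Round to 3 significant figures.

k = ln 2 / 40.8 = 0.01699 hr⁻¹
Accumulation ratio R = 1 / (1 − e^(−kτ)) = 1 / (1 − e^(−0.01699×18.0)) = 1 / (1 − 0.7365) = 3.796
Loading dose = maintenance dose × R = 669 × 3.796 ≈ 2540 mg

2540 mg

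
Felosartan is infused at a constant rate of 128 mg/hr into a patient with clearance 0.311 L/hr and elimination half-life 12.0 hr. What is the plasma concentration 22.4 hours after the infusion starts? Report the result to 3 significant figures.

299 mg/L

Css = rate / CL = 128 / 0.311 = 411.6 mg/L
k = ln 2 / 12.0 = 0.05776 hr⁻¹
C(t) = Css (1 − e^(−kt)) = 411.6 × (1 − e^(−1.294)) = 411.6 × 0.7258 ≈ 299 mg/L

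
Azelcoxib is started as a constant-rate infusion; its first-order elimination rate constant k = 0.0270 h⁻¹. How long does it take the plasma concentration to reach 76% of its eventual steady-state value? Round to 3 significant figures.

f = 1 − e^(−kt)  ⇒  t = −ln(1 − f) / k
t = −ln(1 − 0.76) / 0.02700 = 1.427 / 0.02700 ≈ 52.9 hours

52.9 hours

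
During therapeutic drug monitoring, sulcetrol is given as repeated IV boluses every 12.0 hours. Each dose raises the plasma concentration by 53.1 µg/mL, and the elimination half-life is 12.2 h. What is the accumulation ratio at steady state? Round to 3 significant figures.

k = ln 2 / 12.2 = 0.05682 h⁻¹
Fraction remaining after one interval: e^(−kτ) = e^(−0.05682 × 12.0) = 0.5057
R = 1 / (1 − 0.5057) = 1 / 0.4943 ≈ 2.02

2.02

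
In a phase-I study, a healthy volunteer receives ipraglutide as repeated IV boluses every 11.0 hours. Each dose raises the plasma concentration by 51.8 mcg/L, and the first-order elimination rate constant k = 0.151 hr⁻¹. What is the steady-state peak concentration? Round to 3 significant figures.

Fraction remaining after one interval: e^(−kτ) = e^(−0.1510 × 11.0) = 0.1899
R = 1 / (1 − 0.1899) = 1.234
Css,max = 51.8 × 1.234 ≈ 63.9 mcg/L

63.9 mcg/L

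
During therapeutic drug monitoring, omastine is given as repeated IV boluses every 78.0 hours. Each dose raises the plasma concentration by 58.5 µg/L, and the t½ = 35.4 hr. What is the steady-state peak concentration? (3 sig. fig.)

74.7 µg/L

k = ln 2 / 35.4 = 0.01958 hr⁻¹
Fraction remaining after one interval: e^(−kτ) = e^(−0.01958 × 78.0) = 0.2171
R = 1 / (1 − 0.2171) = 1.277
Css,max = 58.5 × 1.277 ≈ 74.7 µg/L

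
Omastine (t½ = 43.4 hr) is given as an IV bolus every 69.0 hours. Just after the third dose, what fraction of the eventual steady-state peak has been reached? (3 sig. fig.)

k = ln 2 / 43.4 = 0.01597 hr⁻¹
f_n = 1 − e^(−nkτ) = 1 − e^(−3 × 0.01597 × 69.0) = 1 − e^(−3.306) = 1 − 0.03666 ≈ 0.963

0.963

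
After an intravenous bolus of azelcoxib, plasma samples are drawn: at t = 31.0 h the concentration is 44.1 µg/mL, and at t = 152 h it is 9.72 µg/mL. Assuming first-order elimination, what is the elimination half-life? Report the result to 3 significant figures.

k = ln(C₁/C₂) / (t₂ − t₁) = ln(44.1/9.72) / (152 − 31.0)
  = 1.512 / 121.0 = 0.01250 h⁻¹
t½ = ln 2 / k = ln 2 / 0.01250 ≈ 55.5 hours

55.5 hours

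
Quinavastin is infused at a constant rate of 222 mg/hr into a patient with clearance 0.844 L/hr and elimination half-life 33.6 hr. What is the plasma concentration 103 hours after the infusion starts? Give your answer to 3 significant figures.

Css = rate / CL = 222 / 0.844 = 263.0 µg/mL
k = ln 2 / 33.6 = 0.02063 hr⁻¹
C(t) = Css (1 − e^(−kt)) = 263.0 × (1 − e^(−2.125)) = 263.0 × 0.8805 ≈ 232 µg/mL

232 µg/mL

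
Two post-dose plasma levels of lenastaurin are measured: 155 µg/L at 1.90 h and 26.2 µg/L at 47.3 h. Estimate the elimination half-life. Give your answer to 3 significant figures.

17.7 hours

k = ln(C₁/C₂) / (t₂ − t₁) = ln(155/26.2) / (47.3 − 1.90)
  = 1.778 / 45.40 = 0.03916 h⁻¹
t½ = ln 2 / k = ln 2 / 0.03916 ≈ 17.7 hours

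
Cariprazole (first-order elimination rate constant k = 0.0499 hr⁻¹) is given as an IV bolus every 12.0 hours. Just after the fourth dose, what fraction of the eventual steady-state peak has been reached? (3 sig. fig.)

f_n = 1 − e^(−nkτ) = 1 − e^(−4 × 0.04990 × 12.0) = 1 − e^(−2.395) = 1 − 0.09115 ≈ 0.909

0.909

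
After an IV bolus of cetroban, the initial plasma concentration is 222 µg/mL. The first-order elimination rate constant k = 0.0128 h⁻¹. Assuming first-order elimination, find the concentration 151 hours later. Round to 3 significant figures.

C(t) = C₀ e^(−kt) = 222 × e^(−0.01280 × 151) = 222 × e^(−1.933) = 222 × 0.1447 ≈ 32.1 µg/mL

32.1 µg/mL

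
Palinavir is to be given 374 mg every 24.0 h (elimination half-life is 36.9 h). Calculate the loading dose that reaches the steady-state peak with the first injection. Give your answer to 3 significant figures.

1030 mg

k = ln 2 / 36.9 = 0.01878 h⁻¹
Accumulation ratio R = 1 / (1 − e^(−kτ)) = 1 / (1 − e^(−0.01878×24.0)) = 1 / (1 − 0.6371) = 2.756
Loading dose = maintenance dose × R = 374 × 2.756 ≈ 1030 mg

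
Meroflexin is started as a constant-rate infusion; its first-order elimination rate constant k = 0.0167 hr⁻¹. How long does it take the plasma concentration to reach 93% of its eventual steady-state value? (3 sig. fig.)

159 hours

f = 1 − e^(−kt)  ⇒  t = −ln(1 − f) / k
t = −ln(1 − 0.93) / 0.01670 = 2.659 / 0.01670 ≈ 159 hours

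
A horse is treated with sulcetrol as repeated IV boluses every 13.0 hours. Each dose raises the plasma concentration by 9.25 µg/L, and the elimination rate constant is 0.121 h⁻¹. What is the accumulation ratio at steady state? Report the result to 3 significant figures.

Fraction remaining after one interval: e^(−kτ) = e^(−0.1210 × 13.0) = 0.2074
R = 1 / (1 − 0.2074) = 1 / 0.7926 ≈ 1.26

1.26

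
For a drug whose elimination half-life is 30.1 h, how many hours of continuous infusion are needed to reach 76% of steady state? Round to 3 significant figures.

62.0 hours

k = ln 2 / 30.1 = 0.02303 h⁻¹
f = 1 − e^(−kt)  ⇒  t = −ln(1 − f) / k
t = −ln(1 − 0.76) / 0.02303 = 1.427 / 0.02303 ≈ 62.0 hours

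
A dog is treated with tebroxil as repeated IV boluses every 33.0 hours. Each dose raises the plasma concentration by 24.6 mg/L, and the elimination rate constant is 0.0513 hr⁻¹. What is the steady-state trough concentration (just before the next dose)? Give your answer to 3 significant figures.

5.55 mg/L

Fraction remaining after one interval: e^(−kτ) = e^(−0.05130 × 33.0) = 0.1840
R = 1 / (1 − 0.1840) = 1.225
Css,max = 24.6 × 1.225 = 30.15 mg/L
Css,min = Css,max × e^(−kτ) = 30.15 × 0.1840 ≈ 5.55 mg/L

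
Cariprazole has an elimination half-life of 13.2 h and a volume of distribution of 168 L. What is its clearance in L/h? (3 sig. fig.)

8.82 L/h

k = ln 2 / t½ = ln 2 / 13.2 = 0.05251 h⁻¹
CL = k · V = 0.05251 × 168 ≈ 8.82 L/h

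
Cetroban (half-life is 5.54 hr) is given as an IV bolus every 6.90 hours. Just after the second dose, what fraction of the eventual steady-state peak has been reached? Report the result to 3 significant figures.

k = ln 2 / 5.54 = 0.1251 hr⁻¹
f_n = 1 − e^(−nkτ) = 1 − e^(−2 × 0.1251 × 6.90) = 1 − e^(−1.727) = 1 − 0.1779 ≈ 0.822

0.822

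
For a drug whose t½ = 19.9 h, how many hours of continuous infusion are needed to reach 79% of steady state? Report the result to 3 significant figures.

44.8 hours

k = ln 2 / 19.9 = 0.03483 h⁻¹
f = 1 − e^(−kt)  ⇒  t = −ln(1 − f) / k
t = −ln(1 − 0.79) / 0.03483 = 1.561 / 0.03483 ≈ 44.8 hours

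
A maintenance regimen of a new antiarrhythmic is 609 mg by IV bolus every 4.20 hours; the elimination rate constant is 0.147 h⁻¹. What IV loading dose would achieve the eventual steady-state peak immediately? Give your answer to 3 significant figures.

Accumulation ratio R = 1 / (1 − e^(−kτ)) = 1 / (1 − e^(−0.1470×4.20)) = 1 / (1 − 0.5393) = 2.171
Loading dose = maintenance dose × R = 609 × 2.171 ≈ 1320 mg

1320 mg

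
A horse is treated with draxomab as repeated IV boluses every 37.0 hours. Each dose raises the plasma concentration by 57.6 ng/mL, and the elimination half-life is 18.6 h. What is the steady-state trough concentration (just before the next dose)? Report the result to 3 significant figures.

k = ln 2 / 18.6 = 0.03727 h⁻¹
Fraction remaining after one interval: e^(−kτ) = e^(−0.03727 × 37.0) = 0.2519
R = 1 / (1 − 0.2519) = 1.337
Css,max = 57.6 × 1.337 = 76.99 ng/mL
Css,min = Css,max × e^(−kτ) = 76.99 × 0.2519 ≈ 19.4 ng/mL

19.4 ng/mL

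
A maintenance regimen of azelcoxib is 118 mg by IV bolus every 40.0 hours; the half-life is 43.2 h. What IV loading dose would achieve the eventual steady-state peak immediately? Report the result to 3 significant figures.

k = ln 2 / 43.2 = 0.01605 h⁻¹
Accumulation ratio R = 1 / (1 − e^(−kτ)) = 1 / (1 − e^(−0.01605×40.0)) = 1 / (1 − 0.5263) = 2.111
Loading dose = maintenance dose × R = 118 × 2.111 ≈ 249 mg

249 mg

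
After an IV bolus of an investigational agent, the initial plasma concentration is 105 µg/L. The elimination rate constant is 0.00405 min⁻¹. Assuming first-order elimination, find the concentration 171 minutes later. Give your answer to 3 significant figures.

C(t) = C₀ e^(−kt) = 105 × e^(−0.004050 × 171) = 105 × e^(−0.6925) = 105 × 0.5003 ≈ 52.5 µg/L

52.5 µg/L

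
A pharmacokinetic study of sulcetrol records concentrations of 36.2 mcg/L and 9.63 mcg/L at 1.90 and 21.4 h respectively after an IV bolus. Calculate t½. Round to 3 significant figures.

10.2 hours

k = ln(C₁/C₂) / (t₂ − t₁) = ln(36.2/9.63) / (21.4 − 1.90)
  = 1.324 / 19.50 = 0.06791 h⁻¹
t½ = ln 2 / k = ln 2 / 0.06791 ≈ 10.2 hours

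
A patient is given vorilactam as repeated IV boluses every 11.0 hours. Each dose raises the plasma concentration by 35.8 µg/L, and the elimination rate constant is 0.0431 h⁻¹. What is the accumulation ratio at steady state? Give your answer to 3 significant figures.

2.65

Fraction remaining after one interval: e^(−kτ) = e^(−0.04310 × 11.0) = 0.6224
R = 1 / (1 − 0.6224) = 1 / 0.3776 ≈ 2.65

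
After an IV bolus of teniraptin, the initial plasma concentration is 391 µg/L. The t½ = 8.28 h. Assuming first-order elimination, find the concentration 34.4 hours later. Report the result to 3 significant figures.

k = ln 2 / 8.28 = 0.08371 h⁻¹
C(t) = C₀ e^(−kt) = 391 × e^(−0.08371 × 34.4) = 391 × e^(−2.880) = 391 × 0.05615 ≈ 22.0 µg/L

22.0 µg/L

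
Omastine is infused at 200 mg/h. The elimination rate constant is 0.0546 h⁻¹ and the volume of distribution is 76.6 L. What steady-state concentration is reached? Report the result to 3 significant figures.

CL = k · V = 0.0546 × 76.6 = 4.182 L/h
Css = rate / CL = 200 / 4.182 ≈ 47.8 mg/L

47.8 mg/L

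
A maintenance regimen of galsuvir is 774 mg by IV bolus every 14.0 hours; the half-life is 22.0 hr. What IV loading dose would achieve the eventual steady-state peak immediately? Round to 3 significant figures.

k = ln 2 / 22.0 = 0.03151 hr⁻¹
Accumulation ratio R = 1 / (1 − e^(−kτ)) = 1 / (1 − e^(−0.03151×14.0)) = 1 / (1 − 0.6433) = 2.804
Loading dose = maintenance dose × R = 774 × 2.804 ≈ 2170 mg

2170 mg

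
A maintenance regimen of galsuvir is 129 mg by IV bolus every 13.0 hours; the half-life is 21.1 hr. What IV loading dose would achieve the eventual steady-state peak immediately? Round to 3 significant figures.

371 mg

k = ln 2 / 21.1 = 0.03285 hr⁻¹
Accumulation ratio R = 1 / (1 − e^(−kτ)) = 1 / (1 − e^(−0.03285×13.0)) = 1 / (1 − 0.6524) = 2.877
Loading dose = maintenance dose × R = 129 × 2.877 ≈ 371 mg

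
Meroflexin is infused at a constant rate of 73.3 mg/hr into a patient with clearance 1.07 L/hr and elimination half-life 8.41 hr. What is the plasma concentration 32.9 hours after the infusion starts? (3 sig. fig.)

Css = rate / CL = 73.3 / 1.07 = 68.50 µg/mL
k = ln 2 / 8.41 = 0.08242 hr⁻¹
C(t) = Css (1 − e^(−kt)) = 68.50 × (1 − e^(−2.712)) = 68.50 × 0.9336 ≈ 64.0 µg/mL

64.0 µg/mL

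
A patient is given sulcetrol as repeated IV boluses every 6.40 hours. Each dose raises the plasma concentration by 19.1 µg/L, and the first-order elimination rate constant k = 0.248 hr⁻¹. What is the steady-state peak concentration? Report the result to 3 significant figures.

Fraction remaining after one interval: e^(−kτ) = e^(−0.2480 × 6.40) = 0.2045
R = 1 / (1 − 0.2045) = 1.257
Css,max = 19.1 × 1.257 ≈ 24.0 µg/L

24.0 µg/L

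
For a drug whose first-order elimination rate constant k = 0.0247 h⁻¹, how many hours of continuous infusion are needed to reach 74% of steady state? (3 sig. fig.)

54.5 hours

f = 1 − e^(−kt)  ⇒  t = −ln(1 − f) / k
t = −ln(1 − 0.74) / 0.02470 = 1.347 / 0.02470 ≈ 54.5 hours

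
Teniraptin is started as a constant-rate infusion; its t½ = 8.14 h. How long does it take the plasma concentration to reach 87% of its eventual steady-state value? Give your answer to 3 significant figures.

24.0 hours

k = ln 2 / 8.14 = 0.08515 h⁻¹
f = 1 − e^(−kt)  ⇒  t = −ln(1 − f) / k
t = −ln(1 − 0.87) / 0.08515 = 2.040 / 0.08515 ≈ 24.0 hours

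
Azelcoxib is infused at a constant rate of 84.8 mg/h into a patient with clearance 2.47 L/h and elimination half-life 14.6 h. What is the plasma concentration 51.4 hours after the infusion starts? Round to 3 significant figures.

Css = rate / CL = 84.8 / 2.47 = 34.33 mg/L
k = ln 2 / 14.6 = 0.04748 h⁻¹
C(t) = Css (1 − e^(−kt)) = 34.33 × (1 − e^(−2.440)) = 34.33 × 0.9129 ≈ 31.3 mg/L

31.3 mg/L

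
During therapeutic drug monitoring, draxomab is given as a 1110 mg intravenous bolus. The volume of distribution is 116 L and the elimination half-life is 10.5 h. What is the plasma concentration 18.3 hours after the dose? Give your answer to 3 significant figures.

C₀ = dose / V = 1110 / 116 = 9.569 mg/L
k = ln 2 / 10.5 = 0.06601 h⁻¹
C(t) = C₀ e^(−kt) = 9.569 × e^(−0.06601 × 18.3) = 9.569 × e^(−1.208) = 9.569 × 0.2988 ≈ 2.86 mg/L

2.86 mg/L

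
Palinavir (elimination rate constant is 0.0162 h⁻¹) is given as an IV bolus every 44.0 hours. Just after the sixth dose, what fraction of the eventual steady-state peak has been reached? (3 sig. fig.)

0.986

f_n = 1 − e^(−nkτ) = 1 − e^(−6 × 0.01620 × 44.0) = 1 − e^(−4.277) = 1 − 0.01389 ≈ 0.986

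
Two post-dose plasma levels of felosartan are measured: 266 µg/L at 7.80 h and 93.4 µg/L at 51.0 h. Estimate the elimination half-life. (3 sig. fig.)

28.6 hours

k = ln(C₁/C₂) / (t₂ − t₁) = ln(266/93.4) / (51.0 − 7.80)
  = 1.047 / 43.20 = 0.02423 h⁻¹
t½ = ln 2 / k = ln 2 / 0.02423 ≈ 28.6 hours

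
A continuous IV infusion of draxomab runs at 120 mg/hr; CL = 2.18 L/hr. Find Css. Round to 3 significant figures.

55.0 mg/L

Css = infusion rate / CL = 120 / 2.18 ≈ 55.0 mg/L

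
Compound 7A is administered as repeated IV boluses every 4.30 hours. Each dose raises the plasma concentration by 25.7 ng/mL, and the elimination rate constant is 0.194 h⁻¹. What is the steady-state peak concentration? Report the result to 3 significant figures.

Fraction remaining after one interval: e^(−kτ) = e^(−0.1940 × 4.30) = 0.4342
R = 1 / (1 − 0.4342) = 1.767
Css,max = 25.7 × 1.767 ≈ 45.4 ng/mL

45.4 ng/mL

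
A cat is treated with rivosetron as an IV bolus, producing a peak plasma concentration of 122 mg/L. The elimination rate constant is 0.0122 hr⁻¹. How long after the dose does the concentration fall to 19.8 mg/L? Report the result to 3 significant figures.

149 hours

C(t) = C₀ e^(−kt)  ⇒  t = ln(C₀/C) / k
t = ln(122/19.8) / 0.01220 = 1.818 / 0.01220 ≈ 149 hours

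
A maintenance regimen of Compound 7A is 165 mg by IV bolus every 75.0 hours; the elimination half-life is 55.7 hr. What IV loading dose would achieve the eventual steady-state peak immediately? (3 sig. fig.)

k = ln 2 / 55.7 = 0.01244 hr⁻¹
Accumulation ratio R = 1 / (1 − e^(−kτ)) = 1 / (1 − e^(−0.01244×75.0)) = 1 / (1 − 0.3932) = 1.648
Loading dose = maintenance dose × R = 165 × 1.648 ≈ 272 mg

272 mg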